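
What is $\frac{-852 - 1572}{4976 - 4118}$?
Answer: $- \frac{404}{143} \approx -2.8252$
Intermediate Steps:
$\frac{-852 - 1572}{4976 - 4118} = - \frac{2424}{858} = \left(-2424\right) \frac{1}{858} = - \frac{404}{143}$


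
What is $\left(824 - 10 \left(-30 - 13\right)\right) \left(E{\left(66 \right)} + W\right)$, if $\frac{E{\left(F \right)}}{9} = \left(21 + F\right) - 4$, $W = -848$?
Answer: $-126654$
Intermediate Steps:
$E{\left(F \right)} = 153 + 9 F$ ($E{\left(F \right)} = 9 \left(\left(21 + F\right) - 4\right) = 9 \left(17 + F\right) = 153 + 9 F$)
$\left(824 - 10 \left(-30 - 13\right)\right) \left(E{\left(66 \right)} + W\right) = \left(824 - 10 \left(-30 - 13\right)\right) \left(\left(153 + 9 \cdot 66\right) - 848\right) = \left(824 - -430\right) \left(\left(153 + 594\right) - 848\right) = \left(824 + 430\right) \left(747 - 848\right) = 1254 \left(-101\right) = -126654$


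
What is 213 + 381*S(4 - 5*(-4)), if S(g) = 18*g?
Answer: 164805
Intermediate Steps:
213 + 381*S(4 - 5*(-4)) = 213 + 381*(18*(4 - 5*(-4))) = 213 + 381*(18*(4 + 20)) = 213 + 381*(18*24) = 213 + 381*432 = 213 + 164592 = 164805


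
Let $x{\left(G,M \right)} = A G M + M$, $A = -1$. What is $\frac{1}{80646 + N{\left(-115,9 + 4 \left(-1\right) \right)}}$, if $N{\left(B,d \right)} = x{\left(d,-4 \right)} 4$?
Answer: $\frac{1}{80710} \approx 1.239 \cdot 10^{-5}$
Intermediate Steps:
$x{\left(G,M \right)} = M - G M$ ($x{\left(G,M \right)} = - G M + M = M - G M$)
$N{\left(B,d \right)} = -16 + 16 d$ ($N{\left(B,d \right)} = - 4 \left(1 - d\right) 4 = \left(-4 + 4 d\right) 4 = -16 + 16 d$)
$\frac{1}{80646 + N{\left(-115,9 + 4 \left(-1\right) \right)}} = \frac{1}{80646 - \left(16 - 16 \left(9 + 4 \left(-1\right)\right)\right)} = \frac{1}{80646 - \left(16 - 16 \left(9 - 4\right)\right)} = \frac{1}{80646 + \left(-16 + 16 \cdot 5\right)} = \frac{1}{80646 + \left(-16 + 80\right)} = \frac{1}{80646 + 64} = \frac{1}{80710}$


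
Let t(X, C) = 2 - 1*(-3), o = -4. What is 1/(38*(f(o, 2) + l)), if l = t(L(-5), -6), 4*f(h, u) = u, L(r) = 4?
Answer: 1/209 ≈ 0.0047847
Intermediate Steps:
f(h, u) = u/4
t(X, C) = 5 (t(X, C) = 2 + 3 = 5)
l = 5
1/(38*(f(o, 2) + l)) = 1/(38*((1/4)*2 + 5)) = 1/(38*(1/2 + 5)) = 1/(38*(11/2)) = 1/209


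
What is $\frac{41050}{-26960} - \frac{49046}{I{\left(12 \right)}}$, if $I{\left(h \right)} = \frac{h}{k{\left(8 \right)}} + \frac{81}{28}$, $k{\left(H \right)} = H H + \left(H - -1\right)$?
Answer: $- \frac{270299716849}{16847304} \approx -16044.0$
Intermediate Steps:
$k{\left(H \right)} = 1 + H + H^{2}$ ($k{\left(H \right)} = H^{2} + \left(H + 1\right) = H^{2} + \left(1 + H\right) = 1 + H + H^{2}$)
$I{\left(h \right)} = \frac{81}{28} + \frac{h}{73}$ ($I{\left(h \right)} = \frac{h}{1 + 8 + 8^{2}} + \frac{81}{28} = \frac{h}{1 + 8 + 64} + 81 \cdot \frac{1}{28} = \frac{h}{73} + \frac{81}{28} = \frac{81}{28} + \frac{h}{73}$)
$\frac{41050}{-26960} - \frac{49046}{I{\left(12 \right)}} = \frac{41050}{-26960} - \frac{49046}{\frac{81}{28} + \frac{1}{73} \cdot 12} = 41050 \left(- \frac{1}{26960}\right) - \frac{49046}{\frac{81}{28} + \frac{12}{73}} = - \frac{4105}{2696} - \frac{49046}{\frac{6249}{2044}} = - \frac{4105}{2696} - \frac{100250024}{6249} = - \frac{270299716849}{16847304}$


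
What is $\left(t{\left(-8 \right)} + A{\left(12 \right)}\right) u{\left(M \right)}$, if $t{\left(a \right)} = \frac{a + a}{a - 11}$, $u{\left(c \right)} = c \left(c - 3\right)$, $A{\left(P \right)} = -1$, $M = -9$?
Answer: $- \frac{324}{19} \approx -17.053$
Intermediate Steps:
$u{\left(c \right)} = c \left(-3 + c\right)$
$t{\left(a \right)} = \frac{2 a}{-11 + a}$
$\left(t{\left(-8 \right)} + A{\left(12 \right)}\right) u{\left(M \right)} = \left(2 \left(-8\right) \frac{1}{-11 - 8} - 1\right) \left(- 9 \left(-3 - 9\right)\right) = \left(2 \left(-8\right) \frac{1}{-19} - 1\right) \left(\left(-9\right) \left(-12\right)\right) = \left(2 \left(-8\right) \left(- \frac{1}{19}\right) - 1\right) 108 = \left(\frac{16}{19} - 1\right) 108 = \left(- \frac{3}{19}\right) 108 = - \frac{324}{19}$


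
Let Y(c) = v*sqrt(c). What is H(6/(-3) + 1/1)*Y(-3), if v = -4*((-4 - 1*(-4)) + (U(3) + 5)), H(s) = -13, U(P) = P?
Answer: 416*I*sqrt(3) ≈ 720.53*I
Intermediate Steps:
v = -32 (v = -4*((-4 - 1*(-4)) + (3 + 5)) = -4*((-4 + 4) + 8) = -4*(0 + 8) = -4*8 = -32)
Y(c) = -32*sqrt(c)
H(6/(-3) + 1/1)*Y(-3) = -(-416)*sqrt(-3) = -(-416)*I*sqrt(3) = 416*I*sqrt(3)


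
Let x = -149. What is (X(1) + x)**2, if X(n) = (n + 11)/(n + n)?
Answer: 20449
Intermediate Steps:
X(n) = (11 + n)/(2*n) (X(n) = (11 + n)/((2*n)) = (11 + n)*(1/(2*n)) = (11 + n)/(2*n))
(X(1) + x)**2 = ((1/2)*(11 + 1)/1 - 149)**2 = ((1/2)*1*12 - 149)**2 = (6 - 149)**2 = (-143)**2 = 20449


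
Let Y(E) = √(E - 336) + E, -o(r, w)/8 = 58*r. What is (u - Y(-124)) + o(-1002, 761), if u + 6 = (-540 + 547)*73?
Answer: 465557 - 2*I*√115 ≈ 4.6556e+5 - 21.448*I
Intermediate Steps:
o(r, w) = -464*r
u = 505 (u = -6 + (-540 + 547)*73 = -6 + 7*73 = -6 + 511 = 505)
Y(E) = E + √(-336 + E) (Y(E) = √(-336 + E) + E = E + √(-336 + E))
(u - Y(-124)) + o(-1002, 761) = (505 - (-124 + √(-336 - 124))) - 464*(-1002) = (505 - (-124 + √(-460))) + 464928 = (505 - (-124 + 2*I*√115)) + 464928 = (505 + (124 - 2*I*√115)) + 464928 = (629 - 2*I*√115) + 464928 = 465557 - 2*I*√115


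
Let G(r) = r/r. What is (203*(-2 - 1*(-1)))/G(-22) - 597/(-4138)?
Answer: -839417/4138 ≈ -202.86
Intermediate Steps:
G(r) = 1
(203*(-2 - 1*(-1)))/G(-22) - 597/(-4138) = (203*(-2 - 1*(-1)))/1 - 597/(-4138) = (203*(-2 + 1))*1 - 597*(-1/4138) = (203*(-1))*1 + 597/4138 = -203*1 + 597/4138 = -203 + 597/4138 = -839417/4138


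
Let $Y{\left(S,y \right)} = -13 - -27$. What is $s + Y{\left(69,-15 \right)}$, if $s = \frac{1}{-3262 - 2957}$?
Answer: $\frac{87065}{6219} \approx 14.0$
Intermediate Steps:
$s = - \frac{1}{6219}$ ($s = \frac{1}{-6219} = - \frac{1}{6219} \approx -0.0001608$)
$Y{\left(S,y \right)} = 14$ ($Y{\left(S,y \right)} = -13 + 27 = 14$)
$s + Y{\left(69,-15 \right)} = - \frac{1}{6219} + 14 = \frac{87065}{6219}$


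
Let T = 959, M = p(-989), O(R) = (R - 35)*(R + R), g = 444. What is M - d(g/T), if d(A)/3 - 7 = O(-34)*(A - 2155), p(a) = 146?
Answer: 29083965151/959 ≈ 3.0327e+7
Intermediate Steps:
O(R) = 2*R*(-35 + R) (O(R) = (-35 + R)*(2*R) = 2*R*(-35 + R))
M = 146
d(A) = -30333759 + 14076*A (d(A) = 21 + 3*((2*(-34)*(-35 - 34))*(A - 2155)) = 21 + 3*((2*(-34)*(-69))*(-2155 + A)) = 21 + 3*(4692*(-2155 + A)) = 21 + 3*(-10111260 + 4692*A) = 21 + (-30333780 + 14076*A) = -30333759 + 14076*A)
M - d(g/T) = 146 - (-30333759 + 14076*(444/959)) = 146 - (-30333759 + 6249744/959) = 146 - 1*(-29083825137/959) = 146 + 29083825137/959 = 29083965151/959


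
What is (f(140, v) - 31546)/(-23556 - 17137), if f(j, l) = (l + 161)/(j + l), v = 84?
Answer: 1009437/1302176 ≈ 0.77519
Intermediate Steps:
f(j, l) = (161 + l)/(j + l)
(f(140, v) - 31546)/(-23556 - 17137) = ((161 + 84)/(140 + 84) - 31546)/(-23556 - 17137) = (245/224 - 31546)/(-40693) = ((1/224)*245 - 31546)*(-1/40693) = (35/32 - 31546)*(-1/40693) = -1009437/32*(-1/40693) = 1009437/1302176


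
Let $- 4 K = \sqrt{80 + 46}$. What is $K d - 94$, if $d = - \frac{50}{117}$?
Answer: $-94 + \frac{25 \sqrt{14}}{78} \approx -92.801$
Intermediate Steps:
$d = - \frac{50}{117}$ ($d = \left(-50\right) \frac{1}{117} = - \frac{50}{117} \approx -0.42735$)
$K = - \frac{3 \sqrt{14}}{4}$ ($K = - \frac{\sqrt{80 + 46}}{4} = - \frac{\sqrt{126}}{4} = - \frac{3 \sqrt{14}}{4} \approx -2.8062$)
$K d - 94 = - \frac{3 \sqrt{14}}{4} \left(- \frac{50}{117}\right) - 94 = \frac{25 \sqrt{14}}{78} - 94 = -94 + \frac{25 \sqrt{14}}{78}$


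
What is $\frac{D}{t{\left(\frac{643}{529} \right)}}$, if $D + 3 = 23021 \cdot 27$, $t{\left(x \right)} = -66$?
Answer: $- \frac{103594}{11} \approx -9417.6$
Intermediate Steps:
$D = 621564$ ($D = -3 + 23021 \cdot 27 = -3 + 621567 = 621564$)
$\frac{D}{t{\left(\frac{643}{529} \right)}} = \frac{621564}{-66} = 621564 \left(- \frac{1}{66}\right) = - \frac{103594}{11}$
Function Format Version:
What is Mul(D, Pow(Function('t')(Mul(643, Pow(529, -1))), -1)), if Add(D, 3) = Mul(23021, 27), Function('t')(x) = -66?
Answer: Rational(-103594, 11) ≈ -9417.6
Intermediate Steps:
D = 621564 (D = Add(-3, Mul(23021, 27)) = Add(-3, 621567) = 621564)
Mul(D, Pow(Function('t')(Mul(643, Pow(529, -1))), -1)) = Mul(621564, Pow(-66, -1)) = Mul(621564, Rational(-1, 66)) = Rational(-103594, 11)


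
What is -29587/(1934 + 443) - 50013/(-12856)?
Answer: -261489571/30558712 ≈ -8.5570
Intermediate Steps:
-29587/(1934 + 443) - 50013/(-12856) = -29587/2377 - 50013*(-1/12856) = -29587*1/2377 + 50013/12856 = -29587/2377 + 50013/12856 = -261489571/30558712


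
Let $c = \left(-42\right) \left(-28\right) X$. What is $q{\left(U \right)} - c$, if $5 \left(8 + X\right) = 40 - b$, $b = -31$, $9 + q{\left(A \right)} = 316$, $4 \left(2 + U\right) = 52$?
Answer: $- \frac{34921}{5} \approx -6984.2$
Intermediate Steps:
$U = 11$ ($U = -2 + \frac{1}{4} \cdot 52 = -2 + 13 = 11$)
$q{\left(A \right)} = 307$ ($q{\left(A \right)} = -9 + 316 = 307$)
$X = \frac{31}{5}$ ($X = -8 + \frac{40 - -31}{5} = -8 + \frac{40 + 31}{5} = -8 + \frac{1}{5} \cdot 71 = -8 + \frac{71}{5} = \frac{31}{5} \approx 6.2$)
$c = \frac{36456}{5}$ ($c = \left(-42\right) \left(-28\right) \frac{31}{5} = 1176 \cdot \frac{31}{5} = \frac{36456}{5} \approx 7291.2$)
$q{\left(U \right)} - c = 307 - \frac{36456}{5} = - \frac{34921}{5}$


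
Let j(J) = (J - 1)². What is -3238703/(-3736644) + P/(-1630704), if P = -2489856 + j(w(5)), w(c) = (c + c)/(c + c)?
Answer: 303855654587/126945006612 ≈ 2.3936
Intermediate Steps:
w(c) = 1 (w(c) = (2*c)/((2*c)) = (2*c)*(1/(2*c)) = 1)
j(J) = (-1 + J)²
P = -2489856 (P = -2489856 + (-1 + 1)² = -2489856 + 0² = -2489856 + 0 = -2489856)
-3238703/(-3736644) + P/(-1630704) = -3238703/(-3736644) - 2489856/(-1630704) = -3238703*(-1/3736644) - 2489856*(-1/1630704) = 3238703/3736644 + 51872/33973 = 303855654587/126945006612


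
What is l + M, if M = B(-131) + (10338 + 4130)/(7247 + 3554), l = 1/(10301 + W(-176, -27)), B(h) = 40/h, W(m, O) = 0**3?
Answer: 15074538599/14575204231 ≈ 1.0343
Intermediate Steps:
W(m, O) = 0
l = 1/10301 (l = 1/(10301 + 0) = 1/10301 ≈ 9.7078e-5)
M = 1463268/1414931 (M = 40/(-131) + (10338 + 4130)/(7247 + 3554) = 40*(-1/131) + 14468/10801 = -40/131 + 14468*(1/10801) = -40/131 + 14468/10801 = 1463268/1414931 ≈ 1.0342)
l + M = 1/10301 + 1463268/1414931 = 15074538599/14575204231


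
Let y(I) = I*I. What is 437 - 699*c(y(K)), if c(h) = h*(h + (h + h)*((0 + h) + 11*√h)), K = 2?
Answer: -592315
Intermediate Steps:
y(I) = I²
c(h) = h*(h + 2*h*(h + 11*√h)) (c(h) = h*(h + (2*h)*(h + 11*√h)) = h*(h + 2*h*(h + 11*√h)))
437 - 699*c(y(K)) = 437 - 699*((2²)² + 2*(2²)³ + 22*(2²)^(5/2)) = 437 - 699*(4² + 2*4³ + 22*4^(5/2)) = 437 - 699*(16 + 2*64 + 22*32) = 437 - 699*(16 + 128 + 704) = 437 - 699*848 = 437 - 592752 = -592315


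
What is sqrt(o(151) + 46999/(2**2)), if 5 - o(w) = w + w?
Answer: sqrt(45811)/2 ≈ 107.02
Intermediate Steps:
o(w) = 5 - 2*w (o(w) = 5 - (w + w) = 5 - 2*w)
sqrt(o(151) + 46999/(2**2)) = sqrt((5 - 2*151) + 46999/(2**2)) = sqrt((5 - 302) + 46999/4) = sqrt(-297 + 46999*(1/4)) = sqrt(-297 + 46999/4) = sqrt(45811/4) = sqrt(45811)/2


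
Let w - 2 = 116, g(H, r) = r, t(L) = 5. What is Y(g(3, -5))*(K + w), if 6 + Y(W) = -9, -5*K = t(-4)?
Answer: -1755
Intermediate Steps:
K = -1 (K = -1/5*5 = -1)
w = 118 (w = 2 + 116 = 118)
Y(W) = -15 (Y(W) = -6 - 9 = -15)
Y(g(3, -5))*(K + w) = -15*(-1 + 118) = -15*117 = -1755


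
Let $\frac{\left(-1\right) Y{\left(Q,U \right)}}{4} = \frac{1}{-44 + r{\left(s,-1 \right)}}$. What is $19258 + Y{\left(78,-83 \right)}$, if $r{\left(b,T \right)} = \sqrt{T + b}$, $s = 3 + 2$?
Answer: $\frac{404420}{21} \approx 19258.0$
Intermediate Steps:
$s = 5$
$Y{\left(Q,U \right)} = \frac{2}{21}$ ($Y{\left(Q,U \right)} = - \frac{4}{-44 + \sqrt{-1 + 5}} = - \frac{4}{-44 + \sqrt{4}} = - \frac{4}{-44 + 2} = - \frac{4}{-42} = \left(-4\right) \left(- \frac{1}{42}\right) = \frac{2}{21}$)
$19258 + Y{\left(78,-83 \right)} = 19258 + \frac{2}{21} = \frac{404420}{21}$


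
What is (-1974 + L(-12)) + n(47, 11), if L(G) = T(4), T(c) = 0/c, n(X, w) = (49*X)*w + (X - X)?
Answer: 23359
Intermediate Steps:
n(X, w) = 49*X*w (n(X, w) = 49*X*w + 0 = 49*X*w)
T(c) = 0
L(G) = 0
(-1974 + L(-12)) + n(47, 11) = (-1974 + 0) + 49*47*11 = -1974 + 25333 = 23359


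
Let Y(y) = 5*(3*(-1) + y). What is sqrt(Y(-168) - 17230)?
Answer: I*sqrt(18085) ≈ 134.48*I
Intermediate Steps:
Y(y) = -15 + 5*y (Y(y) = 5*(-3 + y) = -15 + 5*y)
sqrt(Y(-168) - 17230) = sqrt((-15 + 5*(-168)) - 17230) = sqrt((-15 - 840) - 17230) = sqrt(-855 - 17230) = sqrt(-18085) = I*sqrt(18085)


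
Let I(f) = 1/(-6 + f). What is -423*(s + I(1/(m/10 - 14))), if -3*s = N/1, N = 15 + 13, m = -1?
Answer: 3439131/856 ≈ 4017.7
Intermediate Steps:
N = 28
s = -28/3 (s = -28/(3*1) = -28/3 ≈ -9.3333)
-423*(s + I(1/(m/10 - 14))) = -423*(-28/3 + 1/(-6 + 1/(-1/10 - 14))) = -423*(-28/3 + 1/(-6 + 1/(-1*⅒ - 14))) = -423*(-28/3 + 1/(-6 + 1/(-⅒ - 14))) = -423*(-28/3 + 1/(-6 + 1/(-141/10))) = -423*(-28/3 + 1/(-6 - 10/141)) = -423*(-28/3 + 1/(-856/141)) = -423*(-28/3 - 141/856) = -423*(-24391/2568) = 3439131/856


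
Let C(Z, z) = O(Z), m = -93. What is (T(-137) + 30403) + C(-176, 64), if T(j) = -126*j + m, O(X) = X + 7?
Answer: 47403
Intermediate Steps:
O(X) = 7 + X
T(j) = -93 - 126*j (T(j) = -126*j - 93 = -93 - 126*j)
C(Z, z) = 7 + Z
(T(-137) + 30403) + C(-176, 64) = ((-93 - 126*(-137)) + 30403) + (7 - 176) = ((-93 + 17262) + 30403) - 169 = (17169 + 30403) - 169 = 47572 - 169 = 47403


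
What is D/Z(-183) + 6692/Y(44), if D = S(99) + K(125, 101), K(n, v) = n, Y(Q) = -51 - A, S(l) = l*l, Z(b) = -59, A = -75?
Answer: 39151/354 ≈ 110.60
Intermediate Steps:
S(l) = l²
Y(Q) = 24 (Y(Q) = -51 - 1*(-75) = -51 + 75 = 24)
D = 9926 (D = 99² + 125 = 9801 + 125 = 9926)
D/Z(-183) + 6692/Y(44) = 9926/(-59) + 6692/24 = 9926*(-1/59) + 6692*(1/24) = -9926/59 + 1673/6 = 39151/354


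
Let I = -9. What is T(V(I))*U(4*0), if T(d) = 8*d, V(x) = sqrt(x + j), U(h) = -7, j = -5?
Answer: -56*I*sqrt(14) ≈ -209.53*I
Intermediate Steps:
V(x) = sqrt(-5 + x) (V(x) = sqrt(x - 5) = sqrt(-5 + x))
T(V(I))*U(4*0) = (8*sqrt(-5 - 9))*(-7) = (8*sqrt(-14))*(-7) = (8*(I*sqrt(14)))*(-7) = (8*I*sqrt(14))*(-7) = -56*I*sqrt(14)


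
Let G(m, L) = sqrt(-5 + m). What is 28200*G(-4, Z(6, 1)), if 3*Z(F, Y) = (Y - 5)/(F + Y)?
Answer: 84600*I ≈ 84600.0*I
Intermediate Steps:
Z(F, Y) = (-5 + Y)/(3*(F + Y)) (Z(F, Y) = ((Y - 5)/(F + Y))/3 = ((-5 + Y)/(F + Y))/3 = (-5 + Y)/(3*(F + Y)))
28200*G(-4, Z(6, 1)) = 28200*sqrt(-5 - 4) = 28200*sqrt(-9) = 28200*(3*I) = 84600*I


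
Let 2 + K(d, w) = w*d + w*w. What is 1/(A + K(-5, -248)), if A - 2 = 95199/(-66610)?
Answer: 66610/4179282641 ≈ 1.5938e-5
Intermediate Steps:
A = 38021/66610 (A = 2 + 95199/(-66610) = 2 + 95199*(-1/66610) = 2 - 95199/66610 = 38021/66610 ≈ 0.57080)
K(d, w) = -2 + w**2 + d*w (K(d, w) = -2 + (w*d + w*w) = -2 + (d*w + w**2) = -2 + (w**2 + d*w) = -2 + w**2 + d*w)
1/(A + K(-5, -248)) = 1/(38021/66610 + (-2 + (-248)**2 - 5*(-248))) = 1/(38021/66610 + (-2 + 61504 + 1240)) = 1/(38021/66610 + 62742) = 1/(4179282641/66610) = 66610/4179282641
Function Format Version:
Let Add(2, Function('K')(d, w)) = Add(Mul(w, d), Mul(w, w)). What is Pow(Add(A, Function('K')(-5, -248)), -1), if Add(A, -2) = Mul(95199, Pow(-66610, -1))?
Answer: Rational(66610, 4179282641) ≈ 1.5938e-5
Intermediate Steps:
A = Rational(38021, 66610) (A = Add(2, Mul(95199, Pow(-66610, -1))) = Add(2, Mul(95199, Rational(-1, 66610))) = Add(2, Rational(-95199, 66610)) = Rational(38021, 66610) ≈ 0.57080)
Function('K')(d, w) = Add(-2, Pow(w, 2), Mul(d, w)) (Function('K')(d, w) = Add(-2, Add(Mul(w, d), Mul(w, w))) = Add(-2, Add(Mul(d, w), Pow(w, 2))) = Add(-2, Add(Pow(w, 2), Mul(d, w))) = Add(-2, Pow(w, 2), Mul(d, w)))
Pow(Add(A, Function('K')(-5, -248)), -1) = Pow(Add(Rational(38021, 66610), Add(-2, Pow(-248, 2), Mul(-5, -248))), -1) = Pow(Add(Rational(38021, 66610), Add(-2, 61504, 1240)), -1) = Pow(Add(Rational(38021, 66610), 62742), -1) = Pow(Rational(4179282641, 66610), -1) = Rational(66610, 4179282641)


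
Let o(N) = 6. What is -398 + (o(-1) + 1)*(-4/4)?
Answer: -405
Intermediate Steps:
-398 + (o(-1) + 1)*(-4/4) = -398 + (6 + 1)*(-4/4) = -398 + 7*(-4*1/4) = -398 + 7*(-1) = -398 - 7 = -405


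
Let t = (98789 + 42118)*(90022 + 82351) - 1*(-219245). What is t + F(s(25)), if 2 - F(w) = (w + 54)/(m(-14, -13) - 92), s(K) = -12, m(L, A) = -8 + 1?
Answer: 801529791428/33 ≈ 2.4289e+10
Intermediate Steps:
m(L, A) = -7
F(w) = 28/11 + w/99 (F(w) = 2 - (w + 54)/(-7 - 92) = 2 - (54 + w)/(-99) = 2 - (54 + w)*(-1)/99 = 2 - (-6/11 - w/99) = 2 + (6/11 + w/99) = 28/11 + w/99)
t = 24288781556 (t = 140907*172373 + 219245 = 24288562311 + 219245 = 24288781556)
t + F(s(25)) = 24288781556 + (28/11 + (1/99)*(-12)) = 24288781556 + (28/11 - 4/33) = 24288781556 + 80/33 = 801529791428/33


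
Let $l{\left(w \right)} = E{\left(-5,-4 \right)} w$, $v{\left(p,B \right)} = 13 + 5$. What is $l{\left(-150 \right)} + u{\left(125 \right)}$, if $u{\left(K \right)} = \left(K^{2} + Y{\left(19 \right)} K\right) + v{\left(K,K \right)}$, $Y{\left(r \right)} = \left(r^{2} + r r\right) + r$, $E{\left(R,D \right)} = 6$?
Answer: $107368$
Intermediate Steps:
$v{\left(p,B \right)} = 18$
$Y{\left(r \right)} = r + 2 r^{2}$ ($Y{\left(r \right)} = \left(r^{2} + r^{2}\right) + r = 2 r^{2} + r = r + 2 r^{2}$)
$u{\left(K \right)} = 18 + K^{2} + 741 K$ ($u{\left(K \right)} = \left(K^{2} + 19 \left(1 + 2 \cdot 19\right) K\right) + 18 = \left(K^{2} + 19 \left(1 + 38\right) K\right) + 18 = \left(K^{2} + 19 \cdot 39 K\right) + 18 = \left(K^{2} + 741 K\right) + 18 = 18 + K^{2} + 741 K$)
$l{\left(w \right)} = 6 w$
$l{\left(-150 \right)} + u{\left(125 \right)} = 6 \left(-150\right) + \left(18 + 125^{2} + 741 \cdot 125\right) = -900 + \left(18 + 15625 + 92625\right) = -900 + 108268 = 107368$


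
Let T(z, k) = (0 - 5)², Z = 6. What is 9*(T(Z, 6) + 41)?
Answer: 594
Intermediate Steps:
T(z, k) = 25 (T(z, k) = (-5)² = 25)
9*(T(Z, 6) + 41) = 9*(25 + 41) = 9*66 = 594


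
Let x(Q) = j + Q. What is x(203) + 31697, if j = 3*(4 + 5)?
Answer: 31927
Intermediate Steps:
j = 27 (j = 3*9 = 27)
x(Q) = 27 + Q
x(203) + 31697 = (27 + 203) + 31697 = 230 + 31697 = 31927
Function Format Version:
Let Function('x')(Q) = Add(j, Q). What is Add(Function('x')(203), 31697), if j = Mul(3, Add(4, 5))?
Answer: 31927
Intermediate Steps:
j = 27 (j = Mul(3, 9) = 27)
Function('x')(Q) = Add(27, Q)
Add(Function('x')(203), 31697) = Add(Add(27, 203), 31697) = Add(230, 31697) = 31927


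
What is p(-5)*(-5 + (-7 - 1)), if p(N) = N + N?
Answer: 130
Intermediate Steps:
p(N) = 2*N
p(-5)*(-5 + (-7 - 1)) = (2*(-5))*(-5 + (-7 - 1)) = -10*(-5 - 8) = -10*(-13) = 130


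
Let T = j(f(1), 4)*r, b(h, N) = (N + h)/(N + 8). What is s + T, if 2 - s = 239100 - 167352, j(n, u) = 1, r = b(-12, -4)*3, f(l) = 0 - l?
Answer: -71758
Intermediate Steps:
b(h, N) = (N + h)/(8 + N)
f(l) = -l
r = -12 (r = ((-4 - 12)/(8 - 4))*3 = (-16/4)*3 = ((¼)*(-16))*3 = -4*3 = -12)
s = -71746 (s = 2 - (239100 - 167352) = 2 - 1*71748 = 2 - 71748 = -71746)
T = -12 (T = 1*(-12) = -12)
s + T = -71746 - 12 = -71758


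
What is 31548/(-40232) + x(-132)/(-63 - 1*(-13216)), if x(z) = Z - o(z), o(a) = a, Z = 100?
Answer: -101404255/132292874 ≈ -0.76651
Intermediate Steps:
x(z) = 100 - z
31548/(-40232) + x(-132)/(-63 - 1*(-13216)) = 31548/(-40232) + (100 - 1*(-132))/(-63 - 1*(-13216)) = 31548*(-1/40232) + (100 + 132)/(-63 + 13216) = -7887/10058 + 232/13153 = -101404255/132292874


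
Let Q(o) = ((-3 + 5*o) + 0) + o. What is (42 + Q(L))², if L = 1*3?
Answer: 3249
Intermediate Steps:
L = 3
Q(o) = -3 + 6*o (Q(o) = (-3 + 5*o) + o = -3 + 6*o)
(42 + Q(L))² = (42 + (-3 + 6*3))² = (42 + (-3 + 18))² = (42 + 15)² = 57² = 3249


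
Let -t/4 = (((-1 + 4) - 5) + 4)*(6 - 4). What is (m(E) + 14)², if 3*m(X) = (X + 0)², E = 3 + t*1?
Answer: 44521/9 ≈ 4946.8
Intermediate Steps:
t = -16 (t = -4*(((-1 + 4) - 5) + 4)*(6 - 4) = -4*((3 - 5) + 4)*2 = -4*(-2 + 4)*2 = -8*2 = -4*4 = -16)
E = -13 (E = 3 - 16*1 = 3 - 16 = -13)
m(X) = X²/3 (m(X) = (X + 0)²/3 = X²/3)
(m(E) + 14)² = ((⅓)*(-13)² + 14)² = ((⅓)*169 + 14)² = (169/3 + 14)² = (211/3)² = 44521/9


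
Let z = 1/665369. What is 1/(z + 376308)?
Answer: 665369/250383677653 ≈ 2.6574e-6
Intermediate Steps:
z = 1/665369 ≈ 1.5029e-6
1/(z + 376308) = 1/(1/665369 + 376308) = 1/(250383677653/665369) = 665369/250383677653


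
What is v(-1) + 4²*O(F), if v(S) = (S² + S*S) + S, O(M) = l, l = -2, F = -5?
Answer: -31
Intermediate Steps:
O(M) = -2
v(S) = S + 2*S² (v(S) = (S² + S²) + S = 2*S² + S = S + 2*S²)
v(-1) + 4²*O(F) = -(1 + 2*(-1)) + 4²*(-2) = -(1 - 2) + 16*(-2) = -1*(-1) - 32 = 1 - 32 = -31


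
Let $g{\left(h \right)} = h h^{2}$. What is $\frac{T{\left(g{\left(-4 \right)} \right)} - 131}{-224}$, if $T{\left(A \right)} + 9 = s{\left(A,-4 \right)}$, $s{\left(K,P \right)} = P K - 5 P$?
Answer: $- \frac{17}{28} \approx -0.60714$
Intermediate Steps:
$s{\left(K,P \right)} = - 5 P + K P$ ($s{\left(K,P \right)} = K P - 5 P = - 5 P + K P$)
$g{\left(h \right)} = h^{3}$
$T{\left(A \right)} = 11 - 4 A$ ($T{\left(A \right)} = -9 - 4 \left(-5 + A\right) = -9 - \left(-20 + 4 A\right) = 11 - 4 A$)
$\frac{T{\left(g{\left(-4 \right)} \right)} - 131}{-224} = \frac{\left(11 - 4 \left(-4\right)^{3}\right) - 131}{-224} = \left(\left(11 - -256\right) - 131\right) \left(- \frac{1}{224}\right) = \left(\left(11 + 256\right) - 131\right) \left(- \frac{1}{224}\right) = \left(267 - 131\right) \left(- \frac{1}{224}\right) = 136 \left(- \frac{1}{224}\right) = - \frac{17}{28}$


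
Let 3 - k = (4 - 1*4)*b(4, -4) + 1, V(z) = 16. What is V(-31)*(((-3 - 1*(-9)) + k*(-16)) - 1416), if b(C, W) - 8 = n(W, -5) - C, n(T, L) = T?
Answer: -23072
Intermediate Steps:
b(C, W) = 8 + W - C (b(C, W) = 8 + (W - C) = 8 + W - C)
k = 2 (k = 3 - ((4 - 1*4)*(8 - 4 - 1*4) + 1) = 3 - ((4 - 4)*(8 - 4 - 4) + 1) = 3 - (0*0 + 1) = 3 - (0 + 1) = 3 - 1*1 = 3 - 1 = 2)
V(-31)*(((-3 - 1*(-9)) + k*(-16)) - 1416) = 16*(((-3 - 1*(-9)) + 2*(-16)) - 1416) = 16*(((-3 + 9) - 32) - 1416) = 16*((6 - 32) - 1416) = 16*(-26 - 1416) = 16*(-1442) = -23072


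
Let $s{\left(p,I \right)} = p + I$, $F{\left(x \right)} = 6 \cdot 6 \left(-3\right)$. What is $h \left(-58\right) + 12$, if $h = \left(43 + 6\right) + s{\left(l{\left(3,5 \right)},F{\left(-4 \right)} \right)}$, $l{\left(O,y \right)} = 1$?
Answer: $3376$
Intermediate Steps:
$F{\left(x \right)} = -108$ ($F{\left(x \right)} = 36 \left(-3\right) = -108$)
$s{\left(p,I \right)} = I + p$
$h = -58$ ($h = \left(43 + 6\right) + \left(-108 + 1\right) = 49 - 107 = -58$)
$h \left(-58\right) + 12 = \left(-58\right) \left(-58\right) + 12 = 3364 + 12 = 3376$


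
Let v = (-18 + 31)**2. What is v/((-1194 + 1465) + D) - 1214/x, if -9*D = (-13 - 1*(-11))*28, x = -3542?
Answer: 4208156/4418645 ≈ 0.95236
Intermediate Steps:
D = 56/9 (D = -(-13 - 1*(-11))*28/9 = -(-13 + 11)*28/9 = -(-2)*28/9 = -1/9*(-56) = 56/9 ≈ 6.2222)
v = 169 (v = 13**2 = 169)
v/((-1194 + 1465) + D) - 1214/x = 169/((-1194 + 1465) + 56/9) - 1214/(-3542) = 169/(271 + 56/9) - 1214*(-1/3542) = 169/(2495/9) + 607/1771 = 169*(9/2495) + 607/1771 = 1521/2495 + 607/1771 = 4208156/4418645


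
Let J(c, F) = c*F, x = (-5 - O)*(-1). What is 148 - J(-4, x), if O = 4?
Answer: 184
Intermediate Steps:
x = 9 (x = (-5 - 1*4)*(-1) = (-5 - 4)*(-1) = -9*(-1) = 9)
J(c, F) = F*c
148 - J(-4, x) = 148 - 9*(-4) = 148 - 1*(-36) = 148 + 36 = 184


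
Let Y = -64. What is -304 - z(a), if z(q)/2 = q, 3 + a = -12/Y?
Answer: -2387/8 ≈ -298.38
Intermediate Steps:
a = -45/16 (a = -3 - 12/(-64) = -3 - 12*(-1/64) = -3 + 3/16 = -45/16 ≈ -2.8125)
z(q) = 2*q
-304 - z(a) = -304 - 2*(-45)/16 = -304 - 1*(-45/8) = -304 + 45/8 = -2387/8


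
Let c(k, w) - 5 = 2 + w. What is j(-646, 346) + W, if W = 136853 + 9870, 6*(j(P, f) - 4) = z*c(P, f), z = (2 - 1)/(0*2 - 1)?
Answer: 880009/6 ≈ 1.4667e+5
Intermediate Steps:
c(k, w) = 7 + w (c(k, w) = 5 + (2 + w) = 7 + w)
z = -1 (z = 1/(0 - 1) = 1/(-1) = 1*(-1) = -1)
j(P, f) = 17/6 - f/6 (j(P, f) = 4 + (-(7 + f))/6 = 4 + (-7 - f)/6 = 4 + (-7/6 - f/6) = 17/6 - f/6)
W = 146723
j(-646, 346) + W = (17/6 - 1/6*346) + 146723 = (17/6 - 173/3) + 146723 = -329/6 + 146723 = 880009/6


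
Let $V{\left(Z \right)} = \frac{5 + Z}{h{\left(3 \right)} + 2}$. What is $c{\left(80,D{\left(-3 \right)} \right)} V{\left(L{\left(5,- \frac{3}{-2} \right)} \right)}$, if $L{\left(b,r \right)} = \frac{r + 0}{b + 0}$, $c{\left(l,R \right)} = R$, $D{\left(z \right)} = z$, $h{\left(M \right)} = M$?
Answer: $- \frac{159}{50} \approx -3.18$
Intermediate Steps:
$L{\left(b,r \right)} = \frac{r}{b}$
$V{\left(Z \right)} = 1 + \frac{Z}{5}$ ($V{\left(Z \right)} = \frac{5 + Z}{3 + 2} = \frac{5 + Z}{5} = \left(5 + Z\right) \frac{1}{5} = 1 + \frac{Z}{5}$)
$c{\left(80,D{\left(-3 \right)} \right)} V{\left(L{\left(5,- \frac{3}{-2} \right)} \right)} = - 3 \left(1 + \frac{- \frac{3}{-2} \cdot \frac{1}{5}}{5}\right) = - 3 \left(1 + \frac{\left(-3\right) \left(- \frac{1}{2}\right) \frac{1}{5}}{5}\right) = - 3 \left(1 + \frac{\frac{3}{2} \cdot \frac{1}{5}}{5}\right) = - 3 \left(1 + \frac{1}{5} \cdot \frac{3}{10}\right) = - 3 \left(1 + \frac{3}{50}\right) = \left(-3\right) \frac{53}{50} = - \frac{159}{50}$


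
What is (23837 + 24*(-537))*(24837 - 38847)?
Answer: -153395490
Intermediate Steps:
(23837 + 24*(-537))*(24837 - 38847) = (23837 - 12888)*(-14010) = 10949*(-14010) = -153395490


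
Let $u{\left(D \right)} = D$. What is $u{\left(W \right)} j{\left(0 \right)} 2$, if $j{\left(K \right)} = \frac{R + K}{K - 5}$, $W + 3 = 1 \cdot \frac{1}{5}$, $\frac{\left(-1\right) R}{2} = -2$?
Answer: $\frac{112}{25} \approx 4.48$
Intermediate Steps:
$R = 4$ ($R = \left(-2\right) \left(-2\right) = 4$)
$W = - \frac{14}{5}$ ($W = -3 + 1 \cdot \frac{1}{5} = -3 + \frac{1}{5} = - \frac{14}{5} \approx -2.8$)
$j{\left(K \right)} = \frac{4 + K}{-5 + K}$ ($j{\left(K \right)} = \frac{4 + K}{K - 5} = \frac{4 + K}{-5 + K}$)
$u{\left(W \right)} j{\left(0 \right)} 2 = - \frac{14 \frac{4 + 0}{-5 + 0}}{5} \cdot 2 = - \frac{14 \frac{1}{-5} \cdot 4}{5} \cdot 2 = - \frac{14 \left(\left(- \frac{1}{5}\right) 4\right)}{5} \cdot 2 = \left(- \frac{14}{5}\right) \left(- \frac{4}{5}\right) 2 = \frac{56}{25} \cdot 2 = \frac{112}{25}$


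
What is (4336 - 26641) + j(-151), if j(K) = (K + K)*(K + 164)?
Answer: -26231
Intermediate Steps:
j(K) = 2*K*(164 + K) (j(K) = (2*K)*(164 + K) = 2*K*(164 + K))
(4336 - 26641) + j(-151) = (4336 - 26641) + 2*(-151)*(164 - 151) = -22305 + 2*(-151)*13 = -22305 - 3926 = -26231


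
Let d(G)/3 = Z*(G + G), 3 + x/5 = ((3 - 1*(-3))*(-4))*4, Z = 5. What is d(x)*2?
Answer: -29700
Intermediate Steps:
x = -495 (x = -15 + 5*(((3 - 1*(-3))*(-4))*4) = -15 + 5*(((3 + 3)*(-4))*4) = -15 + 5*((6*(-4))*4) = -15 + 5*(-24*4) = -15 + 5*(-96) = -15 - 480 = -495)
d(G) = 30*G (d(G) = 3*(5*(G + G)) = 3*(5*(2*G)) = 3*(10*G) = 30*G)
d(x)*2 = (30*(-495))*2 = -14850*2 = -29700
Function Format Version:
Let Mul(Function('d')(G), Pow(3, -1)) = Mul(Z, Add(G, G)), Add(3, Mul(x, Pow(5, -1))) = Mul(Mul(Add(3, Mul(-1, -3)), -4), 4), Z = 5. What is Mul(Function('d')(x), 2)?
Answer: -29700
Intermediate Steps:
x = -495 (x = Add(-15, Mul(5, Mul(Mul(Add(3, Mul(-1, -3)), -4), 4))) = Add(-15, Mul(5, Mul(Mul(Add(3, 3), -4), 4))) = Add(-15, Mul(5, Mul(Mul(6, -4), 4))) = Add(-15, Mul(5, Mul(-24, 4))) = Add(-15, Mul(5, -96)) = Add(-15, -480) = -495)
Function('d')(G) = Mul(30, G) (Function('d')(G) = Mul(3, Mul(5, Add(G, G))) = Mul(3, Mul(5, Mul(2, G))) = Mul(3, Mul(10, G)) = Mul(30, G))
Mul(Function('d')(x), 2) = Mul(Mul(30, -495), 2) = Mul(-14850, 2) = -29700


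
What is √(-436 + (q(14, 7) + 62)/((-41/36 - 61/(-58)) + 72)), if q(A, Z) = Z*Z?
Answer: 2*I*√612209540494/75077 ≈ 20.844*I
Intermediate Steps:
q(A, Z) = Z²
√(-436 + (q(14, 7) + 62)/((-41/36 - 61/(-58)) + 72)) = √(-436 + (7² + 62)/((-41/36 - 61/(-58)) + 72)) = √(-436 + (49 + 62)/((-41*1/36 - 61*(-1/58)) + 72)) = √(-436 + 111/((-41/36 + 61/58) + 72)) = √(-436 + 111/(-91/1044 + 72)) = √(-436 + 111/(75077/1044)) = √(-436 + 111*(1044/75077)) = √(-436 + 115884/75077) = √(-32617688/75077) = 2*I*√612209540494/75077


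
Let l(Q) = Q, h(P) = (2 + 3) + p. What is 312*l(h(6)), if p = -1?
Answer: 1248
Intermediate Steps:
h(P) = 4 (h(P) = (2 + 3) - 1 = 5 - 1 = 4)
312*l(h(6)) = 312*4 = 1248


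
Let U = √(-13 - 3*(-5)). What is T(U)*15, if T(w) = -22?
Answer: -330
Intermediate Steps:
U = √2 (U = √(-13 + 15) = √2 ≈ 1.4142)
T(U)*15 = -22*15 = -330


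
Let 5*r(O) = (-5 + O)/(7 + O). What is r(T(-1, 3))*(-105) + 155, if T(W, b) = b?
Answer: 796/5 ≈ 159.20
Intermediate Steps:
r(O) = (-5 + O)/(5*(7 + O)) (r(O) = ((-5 + O)/(7 + O))/5 = (-5 + O)/(5*(7 + O)))
r(T(-1, 3))*(-105) + 155 = ((-5 + 3)/(5*(7 + 3)))*(-105) + 155 = ((⅕)*(-2)/10)*(-105) + 155 = ((⅕)*(⅒)*(-2))*(-105) + 155 = -1/25*(-105) + 155 = 21/5 + 155 = 796/5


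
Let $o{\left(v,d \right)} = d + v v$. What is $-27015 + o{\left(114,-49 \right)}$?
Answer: $-14068$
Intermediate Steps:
$o{\left(v,d \right)} = d + v^{2}$
$-27015 + o{\left(114,-49 \right)} = -27015 - \left(49 - 114^{2}\right) = -27015 + \left(-49 + 12996\right) = -27015 + 12947 = -14068$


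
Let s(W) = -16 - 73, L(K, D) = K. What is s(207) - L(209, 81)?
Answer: -298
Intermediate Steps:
s(W) = -89
s(207) - L(209, 81) = -89 - 1*209 = -89 - 209 = -298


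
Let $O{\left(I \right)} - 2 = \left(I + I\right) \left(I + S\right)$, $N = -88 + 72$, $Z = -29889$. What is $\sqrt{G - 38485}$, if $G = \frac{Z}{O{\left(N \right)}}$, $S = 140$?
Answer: $\frac{i \sqrt{67246447654}}{1322} \approx 196.16 i$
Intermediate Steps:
$N = -16$
$O{\left(I \right)} = 2 + 2 I \left(140 + I\right)$ ($O{\left(I \right)} = 2 + \left(I + I\right) \left(I + 140\right) = 2 + 2 I \left(140 + I\right)$)
$G = \frac{9963}{1322}$ ($G = - \frac{29889}{2 + 2 \left(-16\right)^{2} + 280 \left(-16\right)} = - \frac{29889}{2 + 2 \cdot 256 - 4480} = - \frac{29889}{2 + 512 - 4480} = - \frac{29889}{-3966} = \left(-29889\right) \left(- \frac{1}{3966}\right) = \frac{9963}{1322} \approx 7.5363$)
$\sqrt{G - 38485} = \sqrt{\frac{9963}{1322} - 38485} = \sqrt{- \frac{50867207}{1322}} = \frac{i \sqrt{67246447654}}{1322}$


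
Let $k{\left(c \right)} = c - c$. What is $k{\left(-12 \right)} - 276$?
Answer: $-276$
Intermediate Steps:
$k{\left(c \right)} = 0$
$k{\left(-12 \right)} - 276 = 0 - 276 = -276$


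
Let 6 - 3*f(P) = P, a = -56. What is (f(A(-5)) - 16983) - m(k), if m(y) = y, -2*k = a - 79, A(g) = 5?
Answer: -102301/6 ≈ -17050.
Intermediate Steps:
f(P) = 2 - P/3
k = 135/2 (k = -(-56 - 79)/2 = -1/2*(-135) = 135/2 ≈ 67.500)
(f(A(-5)) - 16983) - m(k) = ((2 - 1/3*5) - 16983) - 1*135/2 = ((2 - 5/3) - 16983) - 135/2 = (1/3 - 16983) - 135/2 = -50948/3 - 135/2 = -102301/6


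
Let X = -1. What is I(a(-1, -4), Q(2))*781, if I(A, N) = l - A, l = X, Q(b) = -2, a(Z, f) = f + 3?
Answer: 0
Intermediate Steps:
a(Z, f) = 3 + f
l = -1
I(A, N) = -1 - A
I(a(-1, -4), Q(2))*781 = (-1 - (3 - 4))*781 = (-1 - 1*(-1))*781 = (-1 + 1)*781 = 0*781 = 0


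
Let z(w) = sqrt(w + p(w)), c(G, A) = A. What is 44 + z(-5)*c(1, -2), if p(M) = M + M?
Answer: 44 - 2*I*sqrt(15) ≈ 44.0 - 7.746*I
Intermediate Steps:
p(M) = 2*M
z(w) = sqrt(3)*sqrt(w) (z(w) = sqrt(w + 2*w) = sqrt(3*w) = sqrt(3)*sqrt(w))
44 + z(-5)*c(1, -2) = 44 + (sqrt(3)*sqrt(-5))*(-2) = 44 + (sqrt(3)*(I*sqrt(5)))*(-2) = 44 + (I*sqrt(15))*(-2) = 44 - 2*I*sqrt(15)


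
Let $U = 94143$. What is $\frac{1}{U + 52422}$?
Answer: $\frac{1}{146565} \approx 6.8229 \cdot 10^{-6}$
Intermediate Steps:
$\frac{1}{U + 52422} = \frac{1}{94143 + 52422} = \frac{1}{146565}$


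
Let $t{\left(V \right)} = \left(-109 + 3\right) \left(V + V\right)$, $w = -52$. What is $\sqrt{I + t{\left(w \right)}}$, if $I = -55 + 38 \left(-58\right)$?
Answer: $\sqrt{8765} \approx 93.622$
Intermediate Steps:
$t{\left(V \right)} = - 212 V$ ($t{\left(V \right)} = - 106 \cdot 2 V = - 212 V$)
$I = -2259$ ($I = -55 - 2204 = -2259$)
$\sqrt{I + t{\left(w \right)}} = \sqrt{-2259 - -11024} = \sqrt{-2259 + 11024} = \sqrt{8765}$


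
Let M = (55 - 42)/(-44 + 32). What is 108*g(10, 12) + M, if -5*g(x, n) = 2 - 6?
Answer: 5119/60 ≈ 85.317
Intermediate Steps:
M = -13/12 (M = 13/(-12) = 13*(-1/12) = -13/12 ≈ -1.0833)
g(x, n) = ⅘ (g(x, n) = -(2 - 6)/5 = -⅕*(-4) = ⅘)
108*g(10, 12) + M = 108*(⅘) - 13/12 = 432/5 - 13/12 = 5119/60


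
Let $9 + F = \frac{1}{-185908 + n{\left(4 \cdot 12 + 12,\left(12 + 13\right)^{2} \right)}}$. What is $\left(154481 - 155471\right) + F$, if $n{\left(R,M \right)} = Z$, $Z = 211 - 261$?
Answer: $- \frac{185772043}{185958} \approx -999.0$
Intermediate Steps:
$Z = -50$ ($Z = 211 - 261 = -50$)
$n{\left(R,M \right)} = -50$
$F = - \frac{1673623}{185958}$ ($F = -9 + \frac{1}{-185908 - 50} = -9 + \frac{1}{-185958} = -9 - \frac{1}{185958} = - \frac{1673623}{185958} \approx -9.0$)
$\left(154481 - 155471\right) + F = \left(154481 - 155471\right) - \frac{1673623}{185958} = -990 - \frac{1673623}{185958} = - \frac{185772043}{185958}$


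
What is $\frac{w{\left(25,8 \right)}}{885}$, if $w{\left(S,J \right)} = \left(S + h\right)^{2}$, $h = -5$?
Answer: $\frac{80}{177} \approx 0.45198$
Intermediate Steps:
$w{\left(S,J \right)} = \left(-5 + S\right)^{2}$ ($w{\left(S,J \right)} = \left(S - 5\right)^{2} = \left(-5 + S\right)^{2}$)
$\frac{w{\left(25,8 \right)}}{885} = \frac{\left(-5 + 25\right)^{2}}{885} = 20^{2} \cdot \frac{1}{885} = 400 \cdot \frac{1}{885} = \frac{80}{177}$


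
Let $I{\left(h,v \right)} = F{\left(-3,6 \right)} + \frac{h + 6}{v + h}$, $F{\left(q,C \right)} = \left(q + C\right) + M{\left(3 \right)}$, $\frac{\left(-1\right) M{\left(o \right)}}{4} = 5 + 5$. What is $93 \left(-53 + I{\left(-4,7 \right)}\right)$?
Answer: $-8308$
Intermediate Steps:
$M{\left(o \right)} = -40$ ($M{\left(o \right)} = - 4 \left(5 + 5\right) = \left(-4\right) 10 = -40$)
$F{\left(q,C \right)} = -40 + C + q$ ($F{\left(q,C \right)} = \left(q + C\right) - 40 = \left(C + q\right) - 40 = -40 + C + q$)
$I{\left(h,v \right)} = -37 + \frac{6 + h}{h + v}$ ($I{\left(h,v \right)} = \left(-40 + 6 - 3\right) + \frac{h + 6}{v + h} = -37 + \frac{6 + h}{h + v}$)
$93 \left(-53 + I{\left(-4,7 \right)}\right) = 93 \left(-53 + \frac{6 - 259 - -144}{-4 + 7}\right) = 93 \left(-53 + \frac{6 - 259 + 144}{3}\right) = 93 \left(-53 + \frac{1}{3} \left(-109\right)\right) = 93 \left(-53 - \frac{109}{3}\right) = 93 \left(- \frac{268}{3}\right) = -8308$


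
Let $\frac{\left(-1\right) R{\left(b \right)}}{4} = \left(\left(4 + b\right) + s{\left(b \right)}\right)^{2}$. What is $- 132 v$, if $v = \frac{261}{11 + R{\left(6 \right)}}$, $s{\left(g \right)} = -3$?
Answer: $\frac{34452}{185} \approx 186.23$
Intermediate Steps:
$R{\left(b \right)} = - 4 \left(1 + b\right)^{2}$ ($R{\left(b \right)} = - 4 \left(\left(4 + b\right) - 3\right)^{2} = - 4 \left(1 + b\right)^{2}$)
$v = - \frac{261}{185}$ ($v = \frac{261}{11 - 4 \left(1 + 6\right)^{2}} = \frac{261}{11 - 4 \cdot 7^{2}} = \frac{261}{11 - 196} = \frac{261}{-185} = 261 \left(- \frac{1}{185}\right) = - \frac{261}{185} \approx -1.4108$)
$- 132 v = \left(-132\right) \left(- \frac{261}{185}\right) = \frac{34452}{185}$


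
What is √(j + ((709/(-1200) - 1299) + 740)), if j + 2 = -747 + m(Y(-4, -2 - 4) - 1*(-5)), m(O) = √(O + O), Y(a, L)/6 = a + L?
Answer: √(-4710927 + 3600*I*√110)/60 ≈ 0.14496 + 36.175*I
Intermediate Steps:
Y(a, L) = 6*L + 6*a (Y(a, L) = 6*(a + L) = 6*(L + a) = 6*L + 6*a)
m(O) = √2*√O (m(O) = √(2*O) = √2*√O)
j = -749 + I*√110 (j = -2 + (-747 + √2*√((6*(-2 - 4) + 6*(-4)) - 1*(-5))) = -2 + (-747 + √2*√((6*(-6) - 24) + 5)) = -2 + (-747 + √2*√((-36 - 24) + 5)) = -2 + (-747 + √2*√(-60 + 5)) = -2 + (-747 + √2*√(-55)) = -2 + (-747 + √2*(I*√55)) = -2 + (-747 + I*√110) = -749 + I*√110 ≈ -749.0 + 10.488*I)
√(j + ((709/(-1200) - 1299) + 740)) = √((-749 + I*√110) + ((709/(-1200) - 1299) + 740)) = √((-749 + I*√110) + ((709*(-1/1200) - 1299) + 740)) = √((-749 + I*√110) + ((-709/1200 - 1299) + 740)) = √((-749 + I*√110) + (-1559509/1200 + 740)) = √((-749 + I*√110) - 671509/1200) = √(-1570309/1200 + I*√110)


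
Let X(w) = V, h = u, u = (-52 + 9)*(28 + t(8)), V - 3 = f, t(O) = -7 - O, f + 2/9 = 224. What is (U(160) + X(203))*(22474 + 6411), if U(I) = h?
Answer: -86366150/9 ≈ -9.5962e+6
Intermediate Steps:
f = 2014/9 (f = -2/9 + 224 = 2014/9 ≈ 223.78)
V = 2041/9 (V = 3 + 2014/9 = 2041/9 ≈ 226.78)
u = -559 (u = (-52 + 9)*(28 + (-7 - 1*8)) = -43*(28 + (-7 - 8)) = -43*(28 - 15) = -43*13 = -559)
h = -559
X(w) = 2041/9
U(I) = -559
(U(160) + X(203))*(22474 + 6411) = (-559 + 2041/9)*(22474 + 6411) = -2990/9*28885 = -86366150/9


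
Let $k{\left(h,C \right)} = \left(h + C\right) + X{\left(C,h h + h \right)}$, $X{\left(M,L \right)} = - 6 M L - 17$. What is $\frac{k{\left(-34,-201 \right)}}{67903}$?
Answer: $\frac{1352880}{67903} \approx 19.924$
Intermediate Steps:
$X{\left(M,L \right)} = -17 - 6 L M$ ($X{\left(M,L \right)} = - 6 L M - 17 = -17 - 6 L M$)
$k{\left(h,C \right)} = -17 + C + h - 6 C \left(h + h^{2}\right)$ ($k{\left(h,C \right)} = \left(h + C\right) - \left(17 + 6 \left(h h + h\right) C\right) = \left(C + h\right) - \left(17 + 6 \left(h^{2} + h\right) C\right) = \left(C + h\right) - \left(17 + 6 \left(h + h^{2}\right) C\right) = \left(C + h\right) - \left(17 + 6 C \left(h + h^{2}\right)\right) = -17 + C + h - 6 C \left(h + h^{2}\right)$)
$\frac{k{\left(-34,-201 \right)}}{67903} = \frac{-17 - 201 - 34 - \left(-1206\right) \left(-34\right) \left(1 - 34\right)}{67903} = \left(-17 - 201 - 34 - \left(-1206\right) \left(-34\right) \left(-33\right)\right) \frac{1}{67903} = \left(-17 - 201 - 34 + 1353132\right) \frac{1}{67903} = 1352880 \cdot \frac{1}{67903} = \frac{1352880}{67903}$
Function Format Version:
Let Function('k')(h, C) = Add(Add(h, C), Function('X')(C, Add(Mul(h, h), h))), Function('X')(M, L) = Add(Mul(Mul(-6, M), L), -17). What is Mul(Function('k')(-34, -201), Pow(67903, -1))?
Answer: Rational(1352880, 67903) ≈ 19.924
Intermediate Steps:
Function('X')(M, L) = Add(-17, Mul(-6, L, M)) (Function('X')(M, L) = Add(Mul(-6, L, M), -17) = Add(-17, Mul(-6, L, M)))
Function('k')(h, C) = Add(-17, C, h, Mul(-6, C, Add(h, Pow(h, 2)))) (Function('k')(h, C) = Add(Add(h, C), Add(-17, Mul(-6, Add(Mul(h, h), h), C))) = Add(Add(C, h), Add(-17, Mul(-6, Add(Pow(h, 2), h), C))) = Add(Add(C, h), Add(-17, Mul(-6, Add(h, Pow(h, 2)), C))) = Add(Add(C, h), Add(-17, Mul(-6, C, Add(h, Pow(h, 2))))) = Add(-17, C, h, Mul(-6, C, Add(h, Pow(h, 2)))))
Mul(Function('k')(-34, -201), Pow(67903, -1)) = Mul(Add(-17, -201, -34, Mul(-6, -201, -34, Add(1, -34))), Pow(67903, -1)) = Mul(Add(-17, -201, -34, Mul(-6, -201, -34, -33)), Rational(1, 67903)) = Mul(Add(-17, -201, -34, 1353132), Rational(1, 67903)) = Mul(1352880, Rational(1, 67903)) = Rational(1352880, 67903)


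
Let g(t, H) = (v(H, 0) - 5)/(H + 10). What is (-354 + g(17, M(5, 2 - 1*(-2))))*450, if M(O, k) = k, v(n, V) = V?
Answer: -1116225/7 ≈ -1.5946e+5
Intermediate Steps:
g(t, H) = -5/(10 + H) (g(t, H) = (0 - 5)/(H + 10) = -5/(10 + H))
(-354 + g(17, M(5, 2 - 1*(-2))))*450 = (-354 - 5/(10 + (2 - 1*(-2))))*450 = (-354 - 5/(10 + (2 + 2)))*450 = (-354 - 5/(10 + 4))*450 = (-354 - 5/14)*450 = -4961/14*450 = -1116225/7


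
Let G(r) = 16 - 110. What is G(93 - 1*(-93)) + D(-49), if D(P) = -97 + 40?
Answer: -151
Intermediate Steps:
D(P) = -57
G(r) = -94
G(93 - 1*(-93)) + D(-49) = -94 - 57 = -151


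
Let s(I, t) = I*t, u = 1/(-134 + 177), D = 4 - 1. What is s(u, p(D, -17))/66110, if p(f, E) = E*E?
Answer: 289/2842730 ≈ 0.00010166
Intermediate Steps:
D = 3
p(f, E) = E²
u = 1/43 ≈ 0.023256
s(u, p(D, -17))/66110 = ((1/43)*(-17)²)/66110 = ((1/43)*289)*(1/66110) = (289/43)*(1/66110) = 289/2842730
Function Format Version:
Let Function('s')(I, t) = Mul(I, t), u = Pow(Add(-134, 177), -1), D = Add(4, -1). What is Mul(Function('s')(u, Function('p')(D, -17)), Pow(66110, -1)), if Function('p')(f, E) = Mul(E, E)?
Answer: Rational(289, 2842730) ≈ 0.00010166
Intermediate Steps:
D = 3
Function('p')(f, E) = Pow(E, 2)
u = Rational(1, 43) (u = Pow(43, -1) = Rational(1, 43) ≈ 0.023256)
Mul(Function('s')(u, Function('p')(D, -17)), Pow(66110, -1)) = Mul(Mul(Rational(1, 43), Pow(-17, 2)), Pow(66110, -1)) = Mul(Mul(Rational(1, 43), 289), Rational(1, 66110)) = Mul(Rational(289, 43), Rational(1, 66110)) = Rational(289, 2842730)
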